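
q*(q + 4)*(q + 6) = q^3 + 10*q^2 + 24*q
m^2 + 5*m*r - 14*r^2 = (m - 2*r)*(m + 7*r)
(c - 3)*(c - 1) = c^2 - 4*c + 3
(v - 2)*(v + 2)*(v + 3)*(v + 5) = v^4 + 8*v^3 + 11*v^2 - 32*v - 60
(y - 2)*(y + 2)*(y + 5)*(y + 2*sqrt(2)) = y^4 + 2*sqrt(2)*y^3 + 5*y^3 - 4*y^2 + 10*sqrt(2)*y^2 - 20*y - 8*sqrt(2)*y - 40*sqrt(2)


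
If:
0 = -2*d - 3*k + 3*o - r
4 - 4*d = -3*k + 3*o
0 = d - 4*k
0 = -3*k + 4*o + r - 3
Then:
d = 4/7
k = 1/7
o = 5/7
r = 4/7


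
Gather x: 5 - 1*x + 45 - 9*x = 50 - 10*x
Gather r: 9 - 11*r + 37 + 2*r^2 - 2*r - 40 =2*r^2 - 13*r + 6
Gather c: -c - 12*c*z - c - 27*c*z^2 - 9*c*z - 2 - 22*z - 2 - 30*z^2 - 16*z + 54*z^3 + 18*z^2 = c*(-27*z^2 - 21*z - 2) + 54*z^3 - 12*z^2 - 38*z - 4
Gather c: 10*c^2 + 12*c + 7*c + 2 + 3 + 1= 10*c^2 + 19*c + 6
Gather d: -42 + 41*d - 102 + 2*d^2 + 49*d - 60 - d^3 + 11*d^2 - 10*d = -d^3 + 13*d^2 + 80*d - 204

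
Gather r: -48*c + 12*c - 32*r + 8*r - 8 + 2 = -36*c - 24*r - 6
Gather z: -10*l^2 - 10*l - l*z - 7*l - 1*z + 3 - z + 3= -10*l^2 - 17*l + z*(-l - 2) + 6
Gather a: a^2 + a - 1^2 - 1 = a^2 + a - 2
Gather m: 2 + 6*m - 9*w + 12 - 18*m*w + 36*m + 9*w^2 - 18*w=m*(42 - 18*w) + 9*w^2 - 27*w + 14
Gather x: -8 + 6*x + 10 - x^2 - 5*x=-x^2 + x + 2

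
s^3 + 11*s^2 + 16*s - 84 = (s - 2)*(s + 6)*(s + 7)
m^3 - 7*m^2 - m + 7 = (m - 7)*(m - 1)*(m + 1)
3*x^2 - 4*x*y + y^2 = (-3*x + y)*(-x + y)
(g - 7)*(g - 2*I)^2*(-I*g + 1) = -I*g^4 - 3*g^3 + 7*I*g^3 + 21*g^2 - 4*g + 28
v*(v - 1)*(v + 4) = v^3 + 3*v^2 - 4*v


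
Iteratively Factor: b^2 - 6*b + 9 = (b - 3)*(b - 3)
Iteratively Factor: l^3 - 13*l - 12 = (l + 3)*(l^2 - 3*l - 4) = (l + 1)*(l + 3)*(l - 4)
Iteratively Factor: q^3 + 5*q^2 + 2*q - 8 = (q + 2)*(q^2 + 3*q - 4) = (q - 1)*(q + 2)*(q + 4)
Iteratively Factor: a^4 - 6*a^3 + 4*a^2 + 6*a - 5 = (a - 1)*(a^3 - 5*a^2 - a + 5) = (a - 5)*(a - 1)*(a^2 - 1) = (a - 5)*(a - 1)^2*(a + 1)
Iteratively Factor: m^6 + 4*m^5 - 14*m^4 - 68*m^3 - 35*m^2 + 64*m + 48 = (m - 4)*(m^5 + 8*m^4 + 18*m^3 + 4*m^2 - 19*m - 12) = (m - 4)*(m + 1)*(m^4 + 7*m^3 + 11*m^2 - 7*m - 12) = (m - 4)*(m + 1)^2*(m^3 + 6*m^2 + 5*m - 12) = (m - 4)*(m - 1)*(m + 1)^2*(m^2 + 7*m + 12) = (m - 4)*(m - 1)*(m + 1)^2*(m + 4)*(m + 3)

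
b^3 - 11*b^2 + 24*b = b*(b - 8)*(b - 3)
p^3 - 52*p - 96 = (p - 8)*(p + 2)*(p + 6)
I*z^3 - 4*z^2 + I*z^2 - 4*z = z*(z + 4*I)*(I*z + I)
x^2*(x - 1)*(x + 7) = x^4 + 6*x^3 - 7*x^2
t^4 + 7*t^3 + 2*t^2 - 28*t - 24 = (t - 2)*(t + 1)*(t + 2)*(t + 6)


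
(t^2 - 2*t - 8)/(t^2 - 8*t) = (t^2 - 2*t - 8)/(t*(t - 8))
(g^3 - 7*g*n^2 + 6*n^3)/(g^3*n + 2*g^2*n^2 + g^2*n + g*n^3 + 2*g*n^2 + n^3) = (g^3 - 7*g*n^2 + 6*n^3)/(n*(g^3 + 2*g^2*n + g^2 + g*n^2 + 2*g*n + n^2))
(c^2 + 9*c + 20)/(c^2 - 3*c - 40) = (c + 4)/(c - 8)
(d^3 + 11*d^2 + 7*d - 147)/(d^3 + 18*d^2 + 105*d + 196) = (d - 3)/(d + 4)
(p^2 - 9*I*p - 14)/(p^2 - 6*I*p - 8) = (p - 7*I)/(p - 4*I)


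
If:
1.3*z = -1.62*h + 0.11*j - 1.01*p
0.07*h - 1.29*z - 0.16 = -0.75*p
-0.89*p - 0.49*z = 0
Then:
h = 24.3274478330658*z + 2.28571428571429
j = 365.039982489421*z + 33.6623376623377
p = -0.550561797752809*z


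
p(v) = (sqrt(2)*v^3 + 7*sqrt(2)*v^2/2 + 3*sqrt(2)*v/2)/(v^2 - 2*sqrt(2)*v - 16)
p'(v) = (-2*v + 2*sqrt(2))*(sqrt(2)*v^3 + 7*sqrt(2)*v^2/2 + 3*sqrt(2)*v/2)/(v^2 - 2*sqrt(2)*v - 16)^2 + (3*sqrt(2)*v^2 + 7*sqrt(2)*v + 3*sqrt(2)/2)/(v^2 - 2*sqrt(2)*v - 16) = sqrt(2)*(-v*(v - sqrt(2))*(2*v^2 + 7*v + 3) + (-6*v^2 - 14*v - 3)*(-v^2 + 2*sqrt(2)*v + 16)/2)/(-v^2 + 2*sqrt(2)*v + 16)^2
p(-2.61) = -1.68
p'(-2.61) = 4.63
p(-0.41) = 0.01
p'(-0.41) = 0.08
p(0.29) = -0.06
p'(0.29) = -0.31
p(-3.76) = -1.50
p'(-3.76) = 1.06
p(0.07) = -0.01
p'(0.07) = -0.17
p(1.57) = -1.17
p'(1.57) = -1.58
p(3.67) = -11.18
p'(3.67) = -11.31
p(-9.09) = -7.28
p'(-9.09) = 1.19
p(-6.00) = -3.79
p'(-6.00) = 1.06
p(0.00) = 0.00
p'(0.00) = -0.13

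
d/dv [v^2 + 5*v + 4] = 2*v + 5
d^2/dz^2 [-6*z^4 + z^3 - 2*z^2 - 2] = -72*z^2 + 6*z - 4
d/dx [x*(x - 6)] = 2*x - 6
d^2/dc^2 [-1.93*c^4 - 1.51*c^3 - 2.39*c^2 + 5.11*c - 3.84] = -23.16*c^2 - 9.06*c - 4.78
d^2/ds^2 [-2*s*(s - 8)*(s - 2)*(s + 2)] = -24*s^2 + 96*s + 16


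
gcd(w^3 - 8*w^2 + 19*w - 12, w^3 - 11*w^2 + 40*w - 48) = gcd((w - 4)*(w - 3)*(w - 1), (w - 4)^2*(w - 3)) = w^2 - 7*w + 12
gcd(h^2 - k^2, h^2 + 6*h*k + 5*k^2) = h + k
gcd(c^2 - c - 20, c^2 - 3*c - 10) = c - 5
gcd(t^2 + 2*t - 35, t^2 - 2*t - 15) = t - 5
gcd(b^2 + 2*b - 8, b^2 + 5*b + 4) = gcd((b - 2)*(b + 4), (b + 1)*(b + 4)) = b + 4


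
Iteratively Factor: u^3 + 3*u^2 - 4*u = (u)*(u^2 + 3*u - 4) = u*(u + 4)*(u - 1)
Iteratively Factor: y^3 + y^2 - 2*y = (y - 1)*(y^2 + 2*y) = y*(y - 1)*(y + 2)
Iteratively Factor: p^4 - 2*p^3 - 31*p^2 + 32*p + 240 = (p + 4)*(p^3 - 6*p^2 - 7*p + 60) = (p - 4)*(p + 4)*(p^2 - 2*p - 15) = (p - 5)*(p - 4)*(p + 4)*(p + 3)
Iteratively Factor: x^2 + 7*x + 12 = (x + 3)*(x + 4)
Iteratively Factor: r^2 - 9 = (r + 3)*(r - 3)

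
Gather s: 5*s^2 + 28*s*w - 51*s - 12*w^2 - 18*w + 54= 5*s^2 + s*(28*w - 51) - 12*w^2 - 18*w + 54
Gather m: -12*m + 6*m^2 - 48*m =6*m^2 - 60*m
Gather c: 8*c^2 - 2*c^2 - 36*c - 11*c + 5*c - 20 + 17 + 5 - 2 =6*c^2 - 42*c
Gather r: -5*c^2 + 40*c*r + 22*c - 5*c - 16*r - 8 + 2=-5*c^2 + 17*c + r*(40*c - 16) - 6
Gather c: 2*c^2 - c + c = 2*c^2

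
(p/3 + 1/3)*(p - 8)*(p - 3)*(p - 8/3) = p^4/3 - 38*p^3/9 + 119*p^2/9 - 32*p/9 - 64/3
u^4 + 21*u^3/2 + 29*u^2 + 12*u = u*(u + 1/2)*(u + 4)*(u + 6)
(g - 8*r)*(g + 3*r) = g^2 - 5*g*r - 24*r^2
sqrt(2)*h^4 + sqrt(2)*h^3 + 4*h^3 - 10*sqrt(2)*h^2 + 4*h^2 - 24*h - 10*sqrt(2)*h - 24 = (h - 2*sqrt(2))*(h + sqrt(2))*(h + 3*sqrt(2))*(sqrt(2)*h + sqrt(2))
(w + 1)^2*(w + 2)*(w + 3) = w^4 + 7*w^3 + 17*w^2 + 17*w + 6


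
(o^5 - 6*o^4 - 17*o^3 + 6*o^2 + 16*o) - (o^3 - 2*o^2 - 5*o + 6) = o^5 - 6*o^4 - 18*o^3 + 8*o^2 + 21*o - 6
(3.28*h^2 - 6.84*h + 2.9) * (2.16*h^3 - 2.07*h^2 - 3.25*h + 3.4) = 7.0848*h^5 - 21.564*h^4 + 9.7628*h^3 + 27.379*h^2 - 32.681*h + 9.86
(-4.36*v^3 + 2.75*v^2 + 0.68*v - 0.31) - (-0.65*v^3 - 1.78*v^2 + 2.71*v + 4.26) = -3.71*v^3 + 4.53*v^2 - 2.03*v - 4.57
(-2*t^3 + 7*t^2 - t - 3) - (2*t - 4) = -2*t^3 + 7*t^2 - 3*t + 1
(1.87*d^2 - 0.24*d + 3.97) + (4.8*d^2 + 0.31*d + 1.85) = 6.67*d^2 + 0.07*d + 5.82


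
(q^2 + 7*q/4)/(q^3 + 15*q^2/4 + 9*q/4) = (4*q + 7)/(4*q^2 + 15*q + 9)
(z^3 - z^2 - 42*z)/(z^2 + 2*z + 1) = z*(z^2 - z - 42)/(z^2 + 2*z + 1)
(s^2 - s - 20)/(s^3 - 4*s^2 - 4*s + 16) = (s^2 - s - 20)/(s^3 - 4*s^2 - 4*s + 16)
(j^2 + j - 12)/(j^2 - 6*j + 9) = (j + 4)/(j - 3)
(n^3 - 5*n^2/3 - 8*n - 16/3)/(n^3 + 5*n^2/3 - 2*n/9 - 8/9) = 3*(n - 4)/(3*n - 2)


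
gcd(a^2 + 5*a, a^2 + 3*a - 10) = a + 5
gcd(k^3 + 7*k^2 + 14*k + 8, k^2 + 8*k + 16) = k + 4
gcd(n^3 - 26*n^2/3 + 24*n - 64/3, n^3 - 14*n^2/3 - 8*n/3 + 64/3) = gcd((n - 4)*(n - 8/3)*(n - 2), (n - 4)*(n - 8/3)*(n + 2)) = n^2 - 20*n/3 + 32/3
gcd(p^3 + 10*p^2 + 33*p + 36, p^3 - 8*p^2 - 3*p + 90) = p + 3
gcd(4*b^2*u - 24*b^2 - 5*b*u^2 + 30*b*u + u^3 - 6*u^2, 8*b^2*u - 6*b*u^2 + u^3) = -4*b + u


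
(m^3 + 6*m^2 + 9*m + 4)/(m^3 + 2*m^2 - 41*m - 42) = (m^2 + 5*m + 4)/(m^2 + m - 42)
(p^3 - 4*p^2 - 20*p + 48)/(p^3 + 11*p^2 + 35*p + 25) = (p^3 - 4*p^2 - 20*p + 48)/(p^3 + 11*p^2 + 35*p + 25)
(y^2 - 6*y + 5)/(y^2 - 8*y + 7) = (y - 5)/(y - 7)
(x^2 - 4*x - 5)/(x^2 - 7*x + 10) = (x + 1)/(x - 2)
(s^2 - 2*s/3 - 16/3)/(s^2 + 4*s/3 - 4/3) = (3*s - 8)/(3*s - 2)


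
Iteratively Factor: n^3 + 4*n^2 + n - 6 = (n + 2)*(n^2 + 2*n - 3) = (n - 1)*(n + 2)*(n + 3)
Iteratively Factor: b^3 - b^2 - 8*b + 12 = (b - 2)*(b^2 + b - 6) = (b - 2)*(b + 3)*(b - 2)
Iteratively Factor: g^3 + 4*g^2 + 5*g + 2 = (g + 1)*(g^2 + 3*g + 2) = (g + 1)*(g + 2)*(g + 1)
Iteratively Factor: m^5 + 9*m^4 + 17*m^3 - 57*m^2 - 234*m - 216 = (m + 3)*(m^4 + 6*m^3 - m^2 - 54*m - 72) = (m + 3)*(m + 4)*(m^3 + 2*m^2 - 9*m - 18) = (m + 2)*(m + 3)*(m + 4)*(m^2 - 9) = (m + 2)*(m + 3)^2*(m + 4)*(m - 3)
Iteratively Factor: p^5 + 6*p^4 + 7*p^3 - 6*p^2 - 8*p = (p - 1)*(p^4 + 7*p^3 + 14*p^2 + 8*p) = p*(p - 1)*(p^3 + 7*p^2 + 14*p + 8) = p*(p - 1)*(p + 2)*(p^2 + 5*p + 4) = p*(p - 1)*(p + 2)*(p + 4)*(p + 1)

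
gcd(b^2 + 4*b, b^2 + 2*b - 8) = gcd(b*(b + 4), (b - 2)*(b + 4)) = b + 4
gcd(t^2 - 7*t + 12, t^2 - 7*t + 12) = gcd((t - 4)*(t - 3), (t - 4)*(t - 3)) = t^2 - 7*t + 12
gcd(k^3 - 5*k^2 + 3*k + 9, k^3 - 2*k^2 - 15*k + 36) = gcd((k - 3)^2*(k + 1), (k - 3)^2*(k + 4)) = k^2 - 6*k + 9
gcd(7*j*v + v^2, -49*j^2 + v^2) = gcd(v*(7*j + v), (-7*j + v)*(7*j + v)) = 7*j + v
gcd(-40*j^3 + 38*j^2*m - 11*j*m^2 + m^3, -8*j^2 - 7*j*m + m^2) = 1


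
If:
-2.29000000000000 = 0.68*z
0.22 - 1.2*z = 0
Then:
No Solution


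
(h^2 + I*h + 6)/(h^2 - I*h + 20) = (h^2 + I*h + 6)/(h^2 - I*h + 20)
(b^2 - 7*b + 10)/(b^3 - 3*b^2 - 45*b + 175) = (b - 2)/(b^2 + 2*b - 35)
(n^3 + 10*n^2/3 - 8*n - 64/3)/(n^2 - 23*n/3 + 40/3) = (n^2 + 6*n + 8)/(n - 5)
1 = 1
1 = 1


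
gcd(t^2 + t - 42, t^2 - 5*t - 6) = t - 6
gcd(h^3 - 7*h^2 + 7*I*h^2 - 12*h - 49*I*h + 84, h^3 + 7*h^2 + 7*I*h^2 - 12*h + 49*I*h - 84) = h^2 + 7*I*h - 12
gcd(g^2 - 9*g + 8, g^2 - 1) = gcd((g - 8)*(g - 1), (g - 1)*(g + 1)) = g - 1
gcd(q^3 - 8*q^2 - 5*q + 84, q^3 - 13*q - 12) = q^2 - q - 12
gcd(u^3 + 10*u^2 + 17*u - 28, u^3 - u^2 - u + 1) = u - 1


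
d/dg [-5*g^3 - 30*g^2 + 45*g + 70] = -15*g^2 - 60*g + 45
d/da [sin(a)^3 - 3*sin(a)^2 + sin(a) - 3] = (3*sin(a)^2 - 6*sin(a) + 1)*cos(a)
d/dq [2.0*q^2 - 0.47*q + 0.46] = 4.0*q - 0.47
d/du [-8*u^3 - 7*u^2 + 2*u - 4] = -24*u^2 - 14*u + 2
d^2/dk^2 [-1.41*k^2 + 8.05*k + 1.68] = -2.82000000000000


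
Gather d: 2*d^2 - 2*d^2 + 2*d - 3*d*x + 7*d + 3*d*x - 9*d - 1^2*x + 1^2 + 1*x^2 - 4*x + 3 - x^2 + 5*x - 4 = 0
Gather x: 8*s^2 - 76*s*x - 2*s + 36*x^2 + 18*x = 8*s^2 - 2*s + 36*x^2 + x*(18 - 76*s)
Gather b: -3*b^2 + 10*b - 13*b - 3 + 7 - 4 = -3*b^2 - 3*b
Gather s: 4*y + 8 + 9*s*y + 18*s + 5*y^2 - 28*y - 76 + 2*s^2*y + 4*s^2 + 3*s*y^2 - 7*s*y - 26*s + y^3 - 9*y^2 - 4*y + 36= s^2*(2*y + 4) + s*(3*y^2 + 2*y - 8) + y^3 - 4*y^2 - 28*y - 32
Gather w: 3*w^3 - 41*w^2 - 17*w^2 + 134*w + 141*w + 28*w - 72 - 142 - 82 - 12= 3*w^3 - 58*w^2 + 303*w - 308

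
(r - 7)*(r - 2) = r^2 - 9*r + 14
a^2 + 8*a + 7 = (a + 1)*(a + 7)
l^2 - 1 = (l - 1)*(l + 1)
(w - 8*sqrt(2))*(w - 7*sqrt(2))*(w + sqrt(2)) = w^3 - 14*sqrt(2)*w^2 + 82*w + 112*sqrt(2)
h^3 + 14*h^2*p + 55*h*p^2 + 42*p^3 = (h + p)*(h + 6*p)*(h + 7*p)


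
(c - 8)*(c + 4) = c^2 - 4*c - 32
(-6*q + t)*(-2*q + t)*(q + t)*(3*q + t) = 36*q^4 + 24*q^3*t - 17*q^2*t^2 - 4*q*t^3 + t^4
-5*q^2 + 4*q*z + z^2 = (-q + z)*(5*q + z)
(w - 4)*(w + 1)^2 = w^3 - 2*w^2 - 7*w - 4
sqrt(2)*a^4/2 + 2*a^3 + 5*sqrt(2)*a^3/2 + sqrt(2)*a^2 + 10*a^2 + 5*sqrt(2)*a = a*(a + 5)*(a + sqrt(2))*(sqrt(2)*a/2 + 1)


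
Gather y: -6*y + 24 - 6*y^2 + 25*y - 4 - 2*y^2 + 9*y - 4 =-8*y^2 + 28*y + 16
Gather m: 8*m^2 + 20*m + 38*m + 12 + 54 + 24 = 8*m^2 + 58*m + 90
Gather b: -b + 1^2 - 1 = -b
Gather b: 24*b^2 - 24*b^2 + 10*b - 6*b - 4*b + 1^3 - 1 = 0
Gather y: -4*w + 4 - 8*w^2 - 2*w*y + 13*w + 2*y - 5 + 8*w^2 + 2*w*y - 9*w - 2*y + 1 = 0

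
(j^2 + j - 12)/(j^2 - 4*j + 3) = (j + 4)/(j - 1)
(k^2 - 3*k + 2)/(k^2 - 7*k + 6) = (k - 2)/(k - 6)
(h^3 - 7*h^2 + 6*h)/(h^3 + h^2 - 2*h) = (h - 6)/(h + 2)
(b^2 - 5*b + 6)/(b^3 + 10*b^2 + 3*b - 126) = (b - 2)/(b^2 + 13*b + 42)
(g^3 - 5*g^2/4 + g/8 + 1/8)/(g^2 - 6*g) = (8*g^3 - 10*g^2 + g + 1)/(8*g*(g - 6))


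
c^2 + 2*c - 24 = (c - 4)*(c + 6)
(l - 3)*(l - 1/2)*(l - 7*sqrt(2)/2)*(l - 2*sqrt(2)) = l^4 - 11*sqrt(2)*l^3/2 - 7*l^3/2 + 31*l^2/2 + 77*sqrt(2)*l^2/4 - 49*l - 33*sqrt(2)*l/4 + 21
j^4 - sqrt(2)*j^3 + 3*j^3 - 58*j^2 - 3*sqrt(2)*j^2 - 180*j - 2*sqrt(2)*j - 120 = (j + 1)*(j + 2)*(j - 6*sqrt(2))*(j + 5*sqrt(2))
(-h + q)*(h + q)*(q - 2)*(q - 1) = -h^2*q^2 + 3*h^2*q - 2*h^2 + q^4 - 3*q^3 + 2*q^2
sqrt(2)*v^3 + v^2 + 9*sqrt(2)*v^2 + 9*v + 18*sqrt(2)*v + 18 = (v + 3)*(v + 6)*(sqrt(2)*v + 1)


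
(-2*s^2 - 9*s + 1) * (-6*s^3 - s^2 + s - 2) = 12*s^5 + 56*s^4 + s^3 - 6*s^2 + 19*s - 2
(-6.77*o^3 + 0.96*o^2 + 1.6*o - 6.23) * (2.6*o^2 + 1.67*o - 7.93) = -17.602*o^5 - 8.8099*o^4 + 59.4493*o^3 - 21.1388*o^2 - 23.0921*o + 49.4039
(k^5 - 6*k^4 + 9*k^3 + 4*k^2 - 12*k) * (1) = k^5 - 6*k^4 + 9*k^3 + 4*k^2 - 12*k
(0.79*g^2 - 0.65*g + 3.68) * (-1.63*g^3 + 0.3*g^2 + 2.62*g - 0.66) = -1.2877*g^5 + 1.2965*g^4 - 4.1236*g^3 - 1.1204*g^2 + 10.0706*g - 2.4288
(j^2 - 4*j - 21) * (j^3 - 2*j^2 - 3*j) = j^5 - 6*j^4 - 16*j^3 + 54*j^2 + 63*j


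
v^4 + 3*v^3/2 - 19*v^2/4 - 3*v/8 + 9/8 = (v - 3/2)*(v - 1/2)*(v + 1/2)*(v + 3)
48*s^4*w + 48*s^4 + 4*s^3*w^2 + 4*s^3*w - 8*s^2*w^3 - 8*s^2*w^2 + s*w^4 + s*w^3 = (-6*s + w)*(-4*s + w)*(2*s + w)*(s*w + s)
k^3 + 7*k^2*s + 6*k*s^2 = k*(k + s)*(k + 6*s)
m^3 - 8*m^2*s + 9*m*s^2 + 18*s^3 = (m - 6*s)*(m - 3*s)*(m + s)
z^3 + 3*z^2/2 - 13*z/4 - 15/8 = (z - 3/2)*(z + 1/2)*(z + 5/2)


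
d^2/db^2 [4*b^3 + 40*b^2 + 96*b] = 24*b + 80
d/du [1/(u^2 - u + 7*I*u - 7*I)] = (-2*u + 1 - 7*I)/(u^2 - u + 7*I*u - 7*I)^2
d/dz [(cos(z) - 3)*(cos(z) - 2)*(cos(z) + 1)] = (-3*cos(z)^2 + 8*cos(z) - 1)*sin(z)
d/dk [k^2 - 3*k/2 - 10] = 2*k - 3/2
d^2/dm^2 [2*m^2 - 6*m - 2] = 4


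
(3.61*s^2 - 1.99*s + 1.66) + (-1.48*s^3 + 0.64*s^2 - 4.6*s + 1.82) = -1.48*s^3 + 4.25*s^2 - 6.59*s + 3.48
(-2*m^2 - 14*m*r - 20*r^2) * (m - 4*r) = -2*m^3 - 6*m^2*r + 36*m*r^2 + 80*r^3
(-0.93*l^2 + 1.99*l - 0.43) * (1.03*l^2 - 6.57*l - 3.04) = -0.9579*l^4 + 8.1598*l^3 - 10.69*l^2 - 3.2245*l + 1.3072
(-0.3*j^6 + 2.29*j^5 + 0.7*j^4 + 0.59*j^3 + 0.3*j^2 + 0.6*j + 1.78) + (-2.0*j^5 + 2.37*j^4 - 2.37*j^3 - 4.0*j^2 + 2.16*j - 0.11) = -0.3*j^6 + 0.29*j^5 + 3.07*j^4 - 1.78*j^3 - 3.7*j^2 + 2.76*j + 1.67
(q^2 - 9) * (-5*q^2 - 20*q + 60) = -5*q^4 - 20*q^3 + 105*q^2 + 180*q - 540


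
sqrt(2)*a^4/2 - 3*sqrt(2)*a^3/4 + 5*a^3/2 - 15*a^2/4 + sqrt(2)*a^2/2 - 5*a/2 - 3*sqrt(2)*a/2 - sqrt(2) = (a - 2)*(a + 1/2)*(a + 2*sqrt(2))*(sqrt(2)*a/2 + 1/2)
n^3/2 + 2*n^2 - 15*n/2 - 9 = (n/2 + 1/2)*(n - 3)*(n + 6)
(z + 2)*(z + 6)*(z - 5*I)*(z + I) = z^4 + 8*z^3 - 4*I*z^3 + 17*z^2 - 32*I*z^2 + 40*z - 48*I*z + 60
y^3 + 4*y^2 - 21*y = y*(y - 3)*(y + 7)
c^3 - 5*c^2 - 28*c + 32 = (c - 8)*(c - 1)*(c + 4)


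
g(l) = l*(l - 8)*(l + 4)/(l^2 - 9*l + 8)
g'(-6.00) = 0.90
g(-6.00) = -1.71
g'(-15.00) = 0.98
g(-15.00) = -10.31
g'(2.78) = -0.58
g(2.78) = 10.59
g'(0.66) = -42.25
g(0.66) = -9.05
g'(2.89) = -0.40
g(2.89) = 10.54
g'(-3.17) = 0.71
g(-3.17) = 0.63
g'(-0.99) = -0.26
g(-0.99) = 1.50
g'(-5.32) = 0.87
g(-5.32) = -1.11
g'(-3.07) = 0.70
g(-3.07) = 0.70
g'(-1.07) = -0.17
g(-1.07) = 1.51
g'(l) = l*(9 - 2*l)*(l - 8)*(l + 4)/(l^2 - 9*l + 8)^2 + l*(l - 8)/(l^2 - 9*l + 8) + l*(l + 4)/(l^2 - 9*l + 8) + (l - 8)*(l + 4)/(l^2 - 9*l + 8)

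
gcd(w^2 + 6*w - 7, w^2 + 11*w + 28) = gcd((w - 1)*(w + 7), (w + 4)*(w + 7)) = w + 7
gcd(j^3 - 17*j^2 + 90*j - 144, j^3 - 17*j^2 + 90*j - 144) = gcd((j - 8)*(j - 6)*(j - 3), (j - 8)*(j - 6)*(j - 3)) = j^3 - 17*j^2 + 90*j - 144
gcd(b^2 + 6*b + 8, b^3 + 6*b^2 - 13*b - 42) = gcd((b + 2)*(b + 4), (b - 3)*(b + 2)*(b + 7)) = b + 2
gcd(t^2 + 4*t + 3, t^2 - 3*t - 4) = t + 1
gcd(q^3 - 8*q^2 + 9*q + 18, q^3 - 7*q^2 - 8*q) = q + 1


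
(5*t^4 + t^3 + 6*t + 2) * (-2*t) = -10*t^5 - 2*t^4 - 12*t^2 - 4*t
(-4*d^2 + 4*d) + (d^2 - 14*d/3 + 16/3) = -3*d^2 - 2*d/3 + 16/3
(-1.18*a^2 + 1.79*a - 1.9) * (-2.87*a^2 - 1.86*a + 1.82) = 3.3866*a^4 - 2.9425*a^3 - 0.024*a^2 + 6.7918*a - 3.458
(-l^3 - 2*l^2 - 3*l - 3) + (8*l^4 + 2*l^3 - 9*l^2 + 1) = 8*l^4 + l^3 - 11*l^2 - 3*l - 2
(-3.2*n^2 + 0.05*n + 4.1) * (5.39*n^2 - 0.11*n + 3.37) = -17.248*n^4 + 0.6215*n^3 + 11.3095*n^2 - 0.2825*n + 13.817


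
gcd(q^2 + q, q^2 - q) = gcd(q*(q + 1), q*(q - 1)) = q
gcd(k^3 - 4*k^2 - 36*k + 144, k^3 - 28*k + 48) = k^2 + 2*k - 24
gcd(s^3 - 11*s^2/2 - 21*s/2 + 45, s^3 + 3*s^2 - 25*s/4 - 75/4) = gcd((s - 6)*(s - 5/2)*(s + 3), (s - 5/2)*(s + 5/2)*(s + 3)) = s^2 + s/2 - 15/2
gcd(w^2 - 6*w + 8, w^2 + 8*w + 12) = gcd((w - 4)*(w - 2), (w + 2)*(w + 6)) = 1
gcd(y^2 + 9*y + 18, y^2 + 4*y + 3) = y + 3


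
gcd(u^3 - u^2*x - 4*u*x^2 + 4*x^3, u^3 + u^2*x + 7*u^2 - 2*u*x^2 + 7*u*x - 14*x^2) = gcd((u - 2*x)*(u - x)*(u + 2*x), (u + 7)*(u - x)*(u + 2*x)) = -u^2 - u*x + 2*x^2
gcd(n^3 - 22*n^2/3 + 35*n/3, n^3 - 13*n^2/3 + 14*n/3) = n^2 - 7*n/3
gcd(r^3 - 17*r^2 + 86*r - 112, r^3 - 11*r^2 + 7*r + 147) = r - 7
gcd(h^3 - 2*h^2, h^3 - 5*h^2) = h^2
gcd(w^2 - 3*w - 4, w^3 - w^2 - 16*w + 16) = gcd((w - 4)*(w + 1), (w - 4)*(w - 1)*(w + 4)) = w - 4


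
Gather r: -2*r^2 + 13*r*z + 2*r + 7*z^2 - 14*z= -2*r^2 + r*(13*z + 2) + 7*z^2 - 14*z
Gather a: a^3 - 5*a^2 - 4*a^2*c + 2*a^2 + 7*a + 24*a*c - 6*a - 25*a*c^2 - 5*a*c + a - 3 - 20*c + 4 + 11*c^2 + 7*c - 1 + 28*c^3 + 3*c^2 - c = a^3 + a^2*(-4*c - 3) + a*(-25*c^2 + 19*c + 2) + 28*c^3 + 14*c^2 - 14*c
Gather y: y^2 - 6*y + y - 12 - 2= y^2 - 5*y - 14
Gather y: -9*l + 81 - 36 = 45 - 9*l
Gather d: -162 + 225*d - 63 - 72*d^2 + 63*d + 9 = -72*d^2 + 288*d - 216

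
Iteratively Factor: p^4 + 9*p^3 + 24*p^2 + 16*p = (p + 4)*(p^3 + 5*p^2 + 4*p) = p*(p + 4)*(p^2 + 5*p + 4) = p*(p + 4)^2*(p + 1)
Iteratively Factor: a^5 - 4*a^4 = (a)*(a^4 - 4*a^3) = a^2*(a^3 - 4*a^2) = a^3*(a^2 - 4*a) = a^4*(a - 4)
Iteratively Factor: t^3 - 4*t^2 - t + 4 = (t - 4)*(t^2 - 1) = (t - 4)*(t - 1)*(t + 1)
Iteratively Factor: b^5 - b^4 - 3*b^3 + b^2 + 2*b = (b + 1)*(b^4 - 2*b^3 - b^2 + 2*b) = (b - 2)*(b + 1)*(b^3 - b) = (b - 2)*(b + 1)^2*(b^2 - b) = b*(b - 2)*(b + 1)^2*(b - 1)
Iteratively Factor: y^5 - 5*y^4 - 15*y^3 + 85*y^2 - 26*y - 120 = (y - 2)*(y^4 - 3*y^3 - 21*y^2 + 43*y + 60) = (y - 2)*(y + 1)*(y^3 - 4*y^2 - 17*y + 60) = (y - 2)*(y + 1)*(y + 4)*(y^2 - 8*y + 15) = (y - 5)*(y - 2)*(y + 1)*(y + 4)*(y - 3)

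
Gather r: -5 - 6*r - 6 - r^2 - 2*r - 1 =-r^2 - 8*r - 12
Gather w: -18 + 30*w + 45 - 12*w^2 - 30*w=27 - 12*w^2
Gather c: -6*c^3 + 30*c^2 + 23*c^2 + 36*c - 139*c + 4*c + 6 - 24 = -6*c^3 + 53*c^2 - 99*c - 18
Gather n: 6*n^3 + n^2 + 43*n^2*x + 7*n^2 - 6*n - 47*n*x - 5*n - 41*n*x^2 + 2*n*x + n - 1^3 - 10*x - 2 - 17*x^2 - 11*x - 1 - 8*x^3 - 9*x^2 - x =6*n^3 + n^2*(43*x + 8) + n*(-41*x^2 - 45*x - 10) - 8*x^3 - 26*x^2 - 22*x - 4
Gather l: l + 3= l + 3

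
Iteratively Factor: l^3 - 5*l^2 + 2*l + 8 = (l + 1)*(l^2 - 6*l + 8) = (l - 4)*(l + 1)*(l - 2)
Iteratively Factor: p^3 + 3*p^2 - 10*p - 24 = (p + 4)*(p^2 - p - 6) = (p - 3)*(p + 4)*(p + 2)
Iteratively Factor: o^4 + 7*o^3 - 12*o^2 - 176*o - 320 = (o + 4)*(o^3 + 3*o^2 - 24*o - 80) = (o + 4)^2*(o^2 - o - 20) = (o - 5)*(o + 4)^2*(o + 4)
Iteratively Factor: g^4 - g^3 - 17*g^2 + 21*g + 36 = (g + 1)*(g^3 - 2*g^2 - 15*g + 36) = (g - 3)*(g + 1)*(g^2 + g - 12) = (g - 3)^2*(g + 1)*(g + 4)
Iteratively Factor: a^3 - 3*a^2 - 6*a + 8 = (a - 4)*(a^2 + a - 2) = (a - 4)*(a + 2)*(a - 1)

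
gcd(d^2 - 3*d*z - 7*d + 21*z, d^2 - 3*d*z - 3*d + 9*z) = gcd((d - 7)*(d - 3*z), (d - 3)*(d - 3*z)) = -d + 3*z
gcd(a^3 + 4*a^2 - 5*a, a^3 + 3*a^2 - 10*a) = a^2 + 5*a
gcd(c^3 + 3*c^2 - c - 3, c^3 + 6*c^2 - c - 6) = c^2 - 1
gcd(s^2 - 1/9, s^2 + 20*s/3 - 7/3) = s - 1/3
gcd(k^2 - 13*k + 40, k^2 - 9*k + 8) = k - 8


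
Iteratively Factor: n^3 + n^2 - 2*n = (n)*(n^2 + n - 2) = n*(n + 2)*(n - 1)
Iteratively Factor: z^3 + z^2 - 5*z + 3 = (z - 1)*(z^2 + 2*z - 3) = (z - 1)^2*(z + 3)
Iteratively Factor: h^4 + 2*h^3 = (h)*(h^3 + 2*h^2) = h^2*(h^2 + 2*h) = h^2*(h + 2)*(h)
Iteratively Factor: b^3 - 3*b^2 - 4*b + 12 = (b + 2)*(b^2 - 5*b + 6) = (b - 3)*(b + 2)*(b - 2)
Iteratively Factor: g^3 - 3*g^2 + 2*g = (g - 2)*(g^2 - g) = g*(g - 2)*(g - 1)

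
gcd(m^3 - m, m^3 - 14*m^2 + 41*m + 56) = m + 1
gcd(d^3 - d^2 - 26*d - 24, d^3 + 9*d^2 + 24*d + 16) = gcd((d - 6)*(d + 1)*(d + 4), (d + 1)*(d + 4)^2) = d^2 + 5*d + 4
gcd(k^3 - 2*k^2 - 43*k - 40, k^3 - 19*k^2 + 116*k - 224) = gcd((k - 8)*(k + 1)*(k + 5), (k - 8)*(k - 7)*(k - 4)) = k - 8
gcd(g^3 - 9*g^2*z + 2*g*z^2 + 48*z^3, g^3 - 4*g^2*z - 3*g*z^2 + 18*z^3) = -g^2 + g*z + 6*z^2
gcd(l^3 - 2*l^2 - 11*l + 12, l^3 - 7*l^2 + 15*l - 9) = l - 1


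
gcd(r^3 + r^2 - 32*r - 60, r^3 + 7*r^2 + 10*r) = r^2 + 7*r + 10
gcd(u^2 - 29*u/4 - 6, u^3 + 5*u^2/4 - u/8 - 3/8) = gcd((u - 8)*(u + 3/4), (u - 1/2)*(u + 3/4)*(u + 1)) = u + 3/4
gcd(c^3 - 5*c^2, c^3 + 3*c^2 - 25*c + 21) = 1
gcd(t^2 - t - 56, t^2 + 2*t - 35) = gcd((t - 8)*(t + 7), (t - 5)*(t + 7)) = t + 7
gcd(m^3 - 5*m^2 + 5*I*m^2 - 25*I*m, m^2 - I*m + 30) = m + 5*I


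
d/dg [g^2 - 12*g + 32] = 2*g - 12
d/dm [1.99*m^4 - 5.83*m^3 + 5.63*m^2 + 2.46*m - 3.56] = 7.96*m^3 - 17.49*m^2 + 11.26*m + 2.46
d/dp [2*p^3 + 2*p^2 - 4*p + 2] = 6*p^2 + 4*p - 4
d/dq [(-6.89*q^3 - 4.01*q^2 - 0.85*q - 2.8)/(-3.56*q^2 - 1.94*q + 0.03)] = (24.5284*q^4 + 26.7332*q^3 + 4.1333*q^2 - 20.1766*q - 5.4575)/(12.6736*q^4 + 13.8128*q^3 + 3.55*q^2 - 0.1164*q + 0.0009)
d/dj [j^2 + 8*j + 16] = 2*j + 8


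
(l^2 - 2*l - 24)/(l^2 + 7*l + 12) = (l - 6)/(l + 3)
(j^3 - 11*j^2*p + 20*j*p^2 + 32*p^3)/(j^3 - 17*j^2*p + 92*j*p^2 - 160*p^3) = (-j - p)/(-j + 5*p)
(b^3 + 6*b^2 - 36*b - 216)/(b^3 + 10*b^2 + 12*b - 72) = (b - 6)/(b - 2)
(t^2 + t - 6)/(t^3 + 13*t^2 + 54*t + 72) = (t - 2)/(t^2 + 10*t + 24)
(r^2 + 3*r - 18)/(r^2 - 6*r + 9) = (r + 6)/(r - 3)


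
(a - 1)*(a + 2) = a^2 + a - 2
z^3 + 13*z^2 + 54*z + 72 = (z + 3)*(z + 4)*(z + 6)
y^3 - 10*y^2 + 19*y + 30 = (y - 6)*(y - 5)*(y + 1)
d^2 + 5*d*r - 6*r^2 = (d - r)*(d + 6*r)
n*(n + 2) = n^2 + 2*n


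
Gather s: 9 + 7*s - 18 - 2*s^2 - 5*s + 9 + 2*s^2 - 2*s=0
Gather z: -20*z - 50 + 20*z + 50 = 0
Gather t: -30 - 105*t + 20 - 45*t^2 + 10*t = -45*t^2 - 95*t - 10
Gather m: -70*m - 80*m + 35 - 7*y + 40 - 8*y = -150*m - 15*y + 75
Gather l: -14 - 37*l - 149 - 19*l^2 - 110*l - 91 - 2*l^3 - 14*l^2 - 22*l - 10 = -2*l^3 - 33*l^2 - 169*l - 264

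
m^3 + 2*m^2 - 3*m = m*(m - 1)*(m + 3)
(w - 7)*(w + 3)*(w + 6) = w^3 + 2*w^2 - 45*w - 126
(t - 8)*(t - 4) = t^2 - 12*t + 32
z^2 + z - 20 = (z - 4)*(z + 5)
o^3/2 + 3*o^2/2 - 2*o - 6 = (o/2 + 1)*(o - 2)*(o + 3)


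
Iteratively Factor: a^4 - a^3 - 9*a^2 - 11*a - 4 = (a - 4)*(a^3 + 3*a^2 + 3*a + 1) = (a - 4)*(a + 1)*(a^2 + 2*a + 1) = (a - 4)*(a + 1)^2*(a + 1)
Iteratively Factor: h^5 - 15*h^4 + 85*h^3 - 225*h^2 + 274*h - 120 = (h - 2)*(h^4 - 13*h^3 + 59*h^2 - 107*h + 60) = (h - 4)*(h - 2)*(h^3 - 9*h^2 + 23*h - 15) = (h - 4)*(h - 3)*(h - 2)*(h^2 - 6*h + 5) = (h - 5)*(h - 4)*(h - 3)*(h - 2)*(h - 1)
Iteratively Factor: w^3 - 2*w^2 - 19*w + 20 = (w - 1)*(w^2 - w - 20) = (w - 5)*(w - 1)*(w + 4)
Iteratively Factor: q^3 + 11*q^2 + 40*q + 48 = (q + 4)*(q^2 + 7*q + 12) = (q + 3)*(q + 4)*(q + 4)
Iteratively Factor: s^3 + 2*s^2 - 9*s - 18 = (s - 3)*(s^2 + 5*s + 6) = (s - 3)*(s + 3)*(s + 2)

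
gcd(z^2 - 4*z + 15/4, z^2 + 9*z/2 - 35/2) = z - 5/2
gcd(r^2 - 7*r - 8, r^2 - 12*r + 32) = r - 8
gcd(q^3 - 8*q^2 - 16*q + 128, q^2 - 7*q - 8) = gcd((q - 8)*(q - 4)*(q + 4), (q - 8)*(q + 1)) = q - 8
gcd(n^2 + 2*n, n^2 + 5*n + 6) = n + 2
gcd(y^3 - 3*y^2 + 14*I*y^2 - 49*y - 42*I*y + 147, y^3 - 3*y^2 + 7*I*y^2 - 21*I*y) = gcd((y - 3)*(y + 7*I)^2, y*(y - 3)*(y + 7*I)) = y^2 + y*(-3 + 7*I) - 21*I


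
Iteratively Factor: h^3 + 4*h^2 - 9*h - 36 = (h - 3)*(h^2 + 7*h + 12) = (h - 3)*(h + 3)*(h + 4)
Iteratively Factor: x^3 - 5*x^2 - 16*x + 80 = (x - 4)*(x^2 - x - 20) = (x - 5)*(x - 4)*(x + 4)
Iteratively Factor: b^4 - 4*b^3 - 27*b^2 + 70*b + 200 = (b + 4)*(b^3 - 8*b^2 + 5*b + 50) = (b - 5)*(b + 4)*(b^2 - 3*b - 10) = (b - 5)*(b + 2)*(b + 4)*(b - 5)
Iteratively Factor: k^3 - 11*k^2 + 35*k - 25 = (k - 5)*(k^2 - 6*k + 5) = (k - 5)^2*(k - 1)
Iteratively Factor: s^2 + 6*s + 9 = (s + 3)*(s + 3)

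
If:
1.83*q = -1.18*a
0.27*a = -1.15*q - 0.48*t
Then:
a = 1.01796268397265*t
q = -0.656391238845753*t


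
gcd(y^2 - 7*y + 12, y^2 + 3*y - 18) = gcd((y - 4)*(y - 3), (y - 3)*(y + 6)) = y - 3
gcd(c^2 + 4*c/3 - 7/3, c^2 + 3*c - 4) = c - 1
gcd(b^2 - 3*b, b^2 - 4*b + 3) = b - 3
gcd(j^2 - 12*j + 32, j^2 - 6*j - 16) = j - 8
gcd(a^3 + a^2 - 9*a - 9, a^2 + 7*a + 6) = a + 1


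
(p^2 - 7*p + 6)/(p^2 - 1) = (p - 6)/(p + 1)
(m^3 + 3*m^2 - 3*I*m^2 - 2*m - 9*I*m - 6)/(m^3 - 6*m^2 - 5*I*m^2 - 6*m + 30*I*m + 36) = (m^2 + m*(3 - I) - 3*I)/(m^2 - 3*m*(2 + I) + 18*I)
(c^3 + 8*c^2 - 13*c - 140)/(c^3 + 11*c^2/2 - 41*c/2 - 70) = 2*(c + 5)/(2*c + 5)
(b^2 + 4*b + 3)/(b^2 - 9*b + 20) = (b^2 + 4*b + 3)/(b^2 - 9*b + 20)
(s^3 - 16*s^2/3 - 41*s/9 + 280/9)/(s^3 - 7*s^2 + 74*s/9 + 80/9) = (3*s + 7)/(3*s + 2)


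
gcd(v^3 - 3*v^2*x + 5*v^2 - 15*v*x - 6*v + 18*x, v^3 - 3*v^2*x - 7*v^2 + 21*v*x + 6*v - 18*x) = -v^2 + 3*v*x + v - 3*x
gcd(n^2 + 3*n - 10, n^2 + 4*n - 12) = n - 2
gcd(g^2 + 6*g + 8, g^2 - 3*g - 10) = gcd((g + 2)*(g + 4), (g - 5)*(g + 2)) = g + 2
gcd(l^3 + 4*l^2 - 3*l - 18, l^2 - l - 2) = l - 2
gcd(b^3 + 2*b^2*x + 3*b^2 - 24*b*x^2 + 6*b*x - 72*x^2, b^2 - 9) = b + 3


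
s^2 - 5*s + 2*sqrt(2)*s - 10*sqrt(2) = (s - 5)*(s + 2*sqrt(2))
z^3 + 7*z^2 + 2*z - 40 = (z - 2)*(z + 4)*(z + 5)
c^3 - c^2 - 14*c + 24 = (c - 3)*(c - 2)*(c + 4)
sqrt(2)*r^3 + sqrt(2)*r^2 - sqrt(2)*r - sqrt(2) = (r - 1)*(r + 1)*(sqrt(2)*r + sqrt(2))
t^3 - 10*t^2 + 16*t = t*(t - 8)*(t - 2)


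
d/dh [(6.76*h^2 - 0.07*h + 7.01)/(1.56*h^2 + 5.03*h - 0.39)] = (34.112*h^2 - 27.144*h - 35.233)/(2.4336*h^4 + 15.6936*h^3 + 24.0841*h^2 - 3.9234*h + 0.1521)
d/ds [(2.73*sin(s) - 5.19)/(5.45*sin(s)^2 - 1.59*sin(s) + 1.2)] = (-14.8785*sin(s)^2 + 56.571*sin(s) - 4.9761)*cos(s)/(29.7025*sin(s)^4 - 17.331*sin(s)^3 + 15.6081*sin(s)^2 - 3.816*sin(s) + 1.44)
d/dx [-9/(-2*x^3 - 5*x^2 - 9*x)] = 9*(-6*x^2 - 10*x - 9)/(x^2*(2*x^2 + 5*x + 9)^2)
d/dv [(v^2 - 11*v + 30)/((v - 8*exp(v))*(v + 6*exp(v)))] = ((v - 8*exp(v))*(v + 6*exp(v))*(2*v - 11) - (v - 8*exp(v))*(6*exp(v) + 1)*(v^2 - 11*v + 30) + (v + 6*exp(v))*(8*exp(v) - 1)*(v^2 - 11*v + 30))/((v - 8*exp(v))^2*(v + 6*exp(v))^2)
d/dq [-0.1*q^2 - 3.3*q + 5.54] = -0.2*q - 3.3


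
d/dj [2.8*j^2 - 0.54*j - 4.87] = 5.6*j - 0.54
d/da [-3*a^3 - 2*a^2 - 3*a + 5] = -9*a^2 - 4*a - 3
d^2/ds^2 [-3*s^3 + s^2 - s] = 2 - 18*s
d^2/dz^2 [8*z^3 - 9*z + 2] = 48*z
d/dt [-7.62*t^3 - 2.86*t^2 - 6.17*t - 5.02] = -22.86*t^2 - 5.72*t - 6.17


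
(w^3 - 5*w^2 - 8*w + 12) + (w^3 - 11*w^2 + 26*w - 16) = 2*w^3 - 16*w^2 + 18*w - 4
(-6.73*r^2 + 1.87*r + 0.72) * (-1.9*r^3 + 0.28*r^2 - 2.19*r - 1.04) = 12.787*r^5 - 5.4374*r^4 + 13.8943*r^3 + 3.1055*r^2 - 3.5216*r - 0.7488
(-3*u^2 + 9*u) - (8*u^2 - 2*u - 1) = -11*u^2 + 11*u + 1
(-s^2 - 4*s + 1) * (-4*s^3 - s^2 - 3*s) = 4*s^5 + 17*s^4 + 3*s^3 + 11*s^2 - 3*s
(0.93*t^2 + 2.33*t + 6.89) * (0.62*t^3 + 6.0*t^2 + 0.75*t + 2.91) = 0.5766*t^5 + 7.0246*t^4 + 18.9493*t^3 + 45.7938*t^2 + 11.9478*t + 20.0499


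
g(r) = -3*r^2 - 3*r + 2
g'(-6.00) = 33.00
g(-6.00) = -88.00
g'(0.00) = -3.00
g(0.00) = 2.00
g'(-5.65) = 30.90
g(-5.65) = -76.82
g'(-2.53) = 12.18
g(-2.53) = -9.61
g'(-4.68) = 25.08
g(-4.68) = -49.67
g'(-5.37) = 29.22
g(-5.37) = -68.40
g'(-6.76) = 37.56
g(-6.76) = -114.81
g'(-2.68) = 13.08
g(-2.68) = -11.51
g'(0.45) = -5.70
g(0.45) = 0.04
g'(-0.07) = -2.58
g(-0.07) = 2.20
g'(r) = -6*r - 3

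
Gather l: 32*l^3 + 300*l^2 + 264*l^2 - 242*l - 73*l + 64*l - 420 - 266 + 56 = 32*l^3 + 564*l^2 - 251*l - 630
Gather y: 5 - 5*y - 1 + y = 4 - 4*y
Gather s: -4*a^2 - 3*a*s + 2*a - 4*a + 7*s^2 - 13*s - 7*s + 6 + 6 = -4*a^2 - 2*a + 7*s^2 + s*(-3*a - 20) + 12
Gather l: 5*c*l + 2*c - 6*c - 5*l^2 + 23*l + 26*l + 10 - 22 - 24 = -4*c - 5*l^2 + l*(5*c + 49) - 36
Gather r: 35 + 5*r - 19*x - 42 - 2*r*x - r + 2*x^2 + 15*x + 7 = r*(4 - 2*x) + 2*x^2 - 4*x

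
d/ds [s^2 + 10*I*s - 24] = 2*s + 10*I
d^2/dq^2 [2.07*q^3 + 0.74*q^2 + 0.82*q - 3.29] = 12.42*q + 1.48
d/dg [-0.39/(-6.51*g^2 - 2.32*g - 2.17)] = (-5.0778*g - 0.9048)/(6.51*g^2 + 2.32*g + 2.17)^2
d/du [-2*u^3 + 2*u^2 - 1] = 2*u*(2 - 3*u)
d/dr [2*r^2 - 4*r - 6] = 4*r - 4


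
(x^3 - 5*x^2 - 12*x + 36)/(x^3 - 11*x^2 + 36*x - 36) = (x + 3)/(x - 3)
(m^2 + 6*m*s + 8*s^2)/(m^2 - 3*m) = (m^2 + 6*m*s + 8*s^2)/(m*(m - 3))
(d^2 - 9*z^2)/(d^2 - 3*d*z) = (d + 3*z)/d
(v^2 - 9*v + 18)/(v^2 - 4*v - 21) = (-v^2 + 9*v - 18)/(-v^2 + 4*v + 21)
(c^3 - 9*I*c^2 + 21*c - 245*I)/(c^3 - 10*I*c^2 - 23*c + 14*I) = (c^2 - 2*I*c + 35)/(c^2 - 3*I*c - 2)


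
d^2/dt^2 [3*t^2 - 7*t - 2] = 6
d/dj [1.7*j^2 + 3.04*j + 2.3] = 3.4*j + 3.04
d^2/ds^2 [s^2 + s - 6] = 2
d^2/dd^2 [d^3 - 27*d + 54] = 6*d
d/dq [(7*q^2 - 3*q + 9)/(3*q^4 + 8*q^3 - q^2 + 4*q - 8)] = (-42*q^5 - 29*q^4 - 60*q^3 - 191*q^2 - 94*q - 12)/(9*q^8 + 48*q^7 + 58*q^6 + 8*q^5 + 17*q^4 - 136*q^3 + 32*q^2 - 64*q + 64)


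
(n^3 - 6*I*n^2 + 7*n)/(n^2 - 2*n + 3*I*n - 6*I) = n*(n^2 - 6*I*n + 7)/(n^2 + n*(-2 + 3*I) - 6*I)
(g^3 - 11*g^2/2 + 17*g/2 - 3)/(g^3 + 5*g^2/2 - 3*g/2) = (g^2 - 5*g + 6)/(g*(g + 3))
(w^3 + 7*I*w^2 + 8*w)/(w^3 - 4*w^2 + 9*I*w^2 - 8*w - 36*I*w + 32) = w*(w - I)/(w^2 + w*(-4 + I) - 4*I)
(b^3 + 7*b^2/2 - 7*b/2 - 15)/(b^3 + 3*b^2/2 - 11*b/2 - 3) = (2*b + 5)/(2*b + 1)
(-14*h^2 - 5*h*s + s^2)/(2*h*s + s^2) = (-7*h + s)/s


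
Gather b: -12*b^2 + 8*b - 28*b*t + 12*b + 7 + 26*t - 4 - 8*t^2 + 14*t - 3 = -12*b^2 + b*(20 - 28*t) - 8*t^2 + 40*t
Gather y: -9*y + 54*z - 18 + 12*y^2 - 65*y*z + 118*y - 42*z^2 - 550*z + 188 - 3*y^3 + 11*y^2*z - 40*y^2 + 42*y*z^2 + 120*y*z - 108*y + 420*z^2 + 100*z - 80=-3*y^3 + y^2*(11*z - 28) + y*(42*z^2 + 55*z + 1) + 378*z^2 - 396*z + 90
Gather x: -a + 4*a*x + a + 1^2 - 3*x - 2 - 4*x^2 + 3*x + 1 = 4*a*x - 4*x^2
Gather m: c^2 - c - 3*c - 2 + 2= c^2 - 4*c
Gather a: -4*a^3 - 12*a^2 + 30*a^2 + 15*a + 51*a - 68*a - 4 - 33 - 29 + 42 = -4*a^3 + 18*a^2 - 2*a - 24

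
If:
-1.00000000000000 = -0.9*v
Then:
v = 1.11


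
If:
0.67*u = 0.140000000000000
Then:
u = 0.21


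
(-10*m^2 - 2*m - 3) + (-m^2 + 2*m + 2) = -11*m^2 - 1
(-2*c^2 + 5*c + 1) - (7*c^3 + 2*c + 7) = -7*c^3 - 2*c^2 + 3*c - 6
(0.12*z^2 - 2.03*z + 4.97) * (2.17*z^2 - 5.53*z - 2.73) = 0.2604*z^4 - 5.0687*z^3 + 21.6832*z^2 - 21.9422*z - 13.5681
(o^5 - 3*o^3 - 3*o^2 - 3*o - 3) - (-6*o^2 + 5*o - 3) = o^5 - 3*o^3 + 3*o^2 - 8*o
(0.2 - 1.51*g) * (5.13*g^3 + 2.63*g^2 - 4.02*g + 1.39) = -7.7463*g^4 - 2.9453*g^3 + 6.5962*g^2 - 2.9029*g + 0.278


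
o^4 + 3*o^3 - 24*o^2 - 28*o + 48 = (o - 4)*(o - 1)*(o + 2)*(o + 6)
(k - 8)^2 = k^2 - 16*k + 64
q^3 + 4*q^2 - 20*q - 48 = (q - 4)*(q + 2)*(q + 6)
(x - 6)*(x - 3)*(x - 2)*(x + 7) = x^4 - 4*x^3 - 41*x^2 + 216*x - 252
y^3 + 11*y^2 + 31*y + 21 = (y + 1)*(y + 3)*(y + 7)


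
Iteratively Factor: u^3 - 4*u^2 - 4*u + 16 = (u - 4)*(u^2 - 4) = (u - 4)*(u - 2)*(u + 2)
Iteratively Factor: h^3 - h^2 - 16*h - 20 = (h + 2)*(h^2 - 3*h - 10) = (h - 5)*(h + 2)*(h + 2)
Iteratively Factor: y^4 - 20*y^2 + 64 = (y + 4)*(y^3 - 4*y^2 - 4*y + 16) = (y + 2)*(y + 4)*(y^2 - 6*y + 8) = (y - 2)*(y + 2)*(y + 4)*(y - 4)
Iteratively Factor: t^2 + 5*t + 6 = (t + 3)*(t + 2)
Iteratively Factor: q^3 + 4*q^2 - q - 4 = (q + 4)*(q^2 - 1) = (q + 1)*(q + 4)*(q - 1)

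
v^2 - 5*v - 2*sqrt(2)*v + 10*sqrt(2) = (v - 5)*(v - 2*sqrt(2))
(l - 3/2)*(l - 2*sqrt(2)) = l^2 - 2*sqrt(2)*l - 3*l/2 + 3*sqrt(2)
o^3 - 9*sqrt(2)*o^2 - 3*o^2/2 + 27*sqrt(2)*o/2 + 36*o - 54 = (o - 3/2)*(o - 6*sqrt(2))*(o - 3*sqrt(2))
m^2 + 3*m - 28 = (m - 4)*(m + 7)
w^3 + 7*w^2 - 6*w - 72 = (w - 3)*(w + 4)*(w + 6)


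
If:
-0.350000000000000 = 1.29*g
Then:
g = -0.27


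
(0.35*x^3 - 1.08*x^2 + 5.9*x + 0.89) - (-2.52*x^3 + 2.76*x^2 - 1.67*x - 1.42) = 2.87*x^3 - 3.84*x^2 + 7.57*x + 2.31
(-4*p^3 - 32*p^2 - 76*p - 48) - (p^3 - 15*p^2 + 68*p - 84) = -5*p^3 - 17*p^2 - 144*p + 36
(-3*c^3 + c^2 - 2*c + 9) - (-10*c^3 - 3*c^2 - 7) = 7*c^3 + 4*c^2 - 2*c + 16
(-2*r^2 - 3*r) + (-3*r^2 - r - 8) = -5*r^2 - 4*r - 8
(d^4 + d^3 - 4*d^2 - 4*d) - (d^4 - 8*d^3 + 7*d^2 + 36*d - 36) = 9*d^3 - 11*d^2 - 40*d + 36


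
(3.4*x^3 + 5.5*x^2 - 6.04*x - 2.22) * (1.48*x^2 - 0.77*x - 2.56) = 5.032*x^5 + 5.522*x^4 - 21.8782*x^3 - 12.7148*x^2 + 17.1718*x + 5.6832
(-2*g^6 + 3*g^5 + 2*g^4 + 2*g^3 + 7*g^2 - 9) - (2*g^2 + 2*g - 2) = -2*g^6 + 3*g^5 + 2*g^4 + 2*g^3 + 5*g^2 - 2*g - 7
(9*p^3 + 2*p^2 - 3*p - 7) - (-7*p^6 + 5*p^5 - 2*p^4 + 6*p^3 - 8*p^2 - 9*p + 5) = 7*p^6 - 5*p^5 + 2*p^4 + 3*p^3 + 10*p^2 + 6*p - 12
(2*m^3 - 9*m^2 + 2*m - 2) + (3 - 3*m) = 2*m^3 - 9*m^2 - m + 1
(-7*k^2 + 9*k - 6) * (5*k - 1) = -35*k^3 + 52*k^2 - 39*k + 6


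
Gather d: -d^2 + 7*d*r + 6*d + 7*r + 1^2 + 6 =-d^2 + d*(7*r + 6) + 7*r + 7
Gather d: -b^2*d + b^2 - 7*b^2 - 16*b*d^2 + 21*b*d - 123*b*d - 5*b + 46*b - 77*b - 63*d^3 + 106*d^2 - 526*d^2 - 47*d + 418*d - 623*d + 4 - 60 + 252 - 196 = -6*b^2 - 36*b - 63*d^3 + d^2*(-16*b - 420) + d*(-b^2 - 102*b - 252)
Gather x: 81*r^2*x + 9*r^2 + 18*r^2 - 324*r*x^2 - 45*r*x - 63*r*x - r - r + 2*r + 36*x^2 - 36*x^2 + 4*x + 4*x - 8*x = 27*r^2 - 324*r*x^2 + x*(81*r^2 - 108*r)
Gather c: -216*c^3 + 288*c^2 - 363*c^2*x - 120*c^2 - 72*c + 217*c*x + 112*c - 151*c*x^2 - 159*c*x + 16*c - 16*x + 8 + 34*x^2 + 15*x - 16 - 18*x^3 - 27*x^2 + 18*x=-216*c^3 + c^2*(168 - 363*x) + c*(-151*x^2 + 58*x + 56) - 18*x^3 + 7*x^2 + 17*x - 8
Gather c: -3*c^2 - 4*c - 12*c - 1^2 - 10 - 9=-3*c^2 - 16*c - 20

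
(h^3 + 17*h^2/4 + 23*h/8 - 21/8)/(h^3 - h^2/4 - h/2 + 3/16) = 2*(4*h^2 + 19*h + 21)/(8*h^2 + 2*h - 3)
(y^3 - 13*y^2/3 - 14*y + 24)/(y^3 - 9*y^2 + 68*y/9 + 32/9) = 3*(y^2 - 3*y - 18)/(3*y^2 - 23*y - 8)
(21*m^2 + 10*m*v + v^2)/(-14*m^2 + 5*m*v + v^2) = (3*m + v)/(-2*m + v)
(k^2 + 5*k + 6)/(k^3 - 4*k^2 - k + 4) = (k^2 + 5*k + 6)/(k^3 - 4*k^2 - k + 4)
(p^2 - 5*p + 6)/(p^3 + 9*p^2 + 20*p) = (p^2 - 5*p + 6)/(p*(p^2 + 9*p + 20))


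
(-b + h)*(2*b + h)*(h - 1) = -2*b^2*h + 2*b^2 + b*h^2 - b*h + h^3 - h^2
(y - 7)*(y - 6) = y^2 - 13*y + 42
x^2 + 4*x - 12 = (x - 2)*(x + 6)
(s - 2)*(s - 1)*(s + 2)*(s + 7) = s^4 + 6*s^3 - 11*s^2 - 24*s + 28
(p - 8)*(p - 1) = p^2 - 9*p + 8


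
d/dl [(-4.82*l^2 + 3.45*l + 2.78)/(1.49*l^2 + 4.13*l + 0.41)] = (-25.0471*l^2 - 12.2368*l - 10.0669)/(2.2201*l^4 + 12.3074*l^3 + 18.2787*l^2 + 3.3866*l + 0.1681)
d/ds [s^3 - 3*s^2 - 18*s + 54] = 3*s^2 - 6*s - 18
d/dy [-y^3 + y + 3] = 1 - 3*y^2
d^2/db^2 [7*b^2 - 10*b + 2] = 14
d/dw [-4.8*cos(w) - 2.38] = 4.8*sin(w)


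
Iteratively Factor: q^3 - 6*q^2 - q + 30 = (q - 3)*(q^2 - 3*q - 10) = (q - 3)*(q + 2)*(q - 5)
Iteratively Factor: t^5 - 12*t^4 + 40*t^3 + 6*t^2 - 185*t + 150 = (t - 3)*(t^4 - 9*t^3 + 13*t^2 + 45*t - 50) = (t - 3)*(t + 2)*(t^3 - 11*t^2 + 35*t - 25) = (t - 3)*(t - 1)*(t + 2)*(t^2 - 10*t + 25) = (t - 5)*(t - 3)*(t - 1)*(t + 2)*(t - 5)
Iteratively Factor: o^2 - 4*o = (o)*(o - 4)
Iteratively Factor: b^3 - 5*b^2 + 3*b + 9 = (b + 1)*(b^2 - 6*b + 9) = (b - 3)*(b + 1)*(b - 3)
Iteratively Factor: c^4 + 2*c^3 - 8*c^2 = (c + 4)*(c^3 - 2*c^2) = c*(c + 4)*(c^2 - 2*c) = c*(c - 2)*(c + 4)*(c)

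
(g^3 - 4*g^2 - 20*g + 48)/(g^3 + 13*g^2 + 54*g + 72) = (g^2 - 8*g + 12)/(g^2 + 9*g + 18)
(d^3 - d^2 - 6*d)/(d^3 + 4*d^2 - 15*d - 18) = d*(d + 2)/(d^2 + 7*d + 6)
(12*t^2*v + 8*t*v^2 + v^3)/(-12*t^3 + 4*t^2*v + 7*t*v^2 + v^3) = -v/(t - v)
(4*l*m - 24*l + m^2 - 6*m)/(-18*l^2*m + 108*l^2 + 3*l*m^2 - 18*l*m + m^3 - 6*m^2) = (-4*l - m)/(18*l^2 - 3*l*m - m^2)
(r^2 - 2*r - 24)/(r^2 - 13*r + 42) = (r + 4)/(r - 7)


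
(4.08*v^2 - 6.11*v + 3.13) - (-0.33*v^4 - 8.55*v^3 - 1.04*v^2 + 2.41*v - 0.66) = 0.33*v^4 + 8.55*v^3 + 5.12*v^2 - 8.52*v + 3.79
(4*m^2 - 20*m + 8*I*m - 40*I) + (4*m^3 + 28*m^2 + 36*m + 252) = 4*m^3 + 32*m^2 + 16*m + 8*I*m + 252 - 40*I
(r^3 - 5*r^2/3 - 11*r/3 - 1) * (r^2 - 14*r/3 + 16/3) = r^5 - 19*r^4/3 + 85*r^3/9 + 65*r^2/9 - 134*r/9 - 16/3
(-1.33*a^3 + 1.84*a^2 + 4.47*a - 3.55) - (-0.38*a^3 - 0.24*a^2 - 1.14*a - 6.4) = -0.95*a^3 + 2.08*a^2 + 5.61*a + 2.85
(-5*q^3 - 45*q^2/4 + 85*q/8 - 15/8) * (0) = 0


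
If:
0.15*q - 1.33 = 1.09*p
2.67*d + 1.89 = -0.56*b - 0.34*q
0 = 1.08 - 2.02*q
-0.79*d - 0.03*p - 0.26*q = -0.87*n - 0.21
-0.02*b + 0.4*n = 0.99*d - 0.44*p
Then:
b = 0.60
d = -0.90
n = -0.94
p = -1.15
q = 0.53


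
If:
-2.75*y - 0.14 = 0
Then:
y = -0.05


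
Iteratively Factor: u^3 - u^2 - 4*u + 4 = (u - 2)*(u^2 + u - 2) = (u - 2)*(u - 1)*(u + 2)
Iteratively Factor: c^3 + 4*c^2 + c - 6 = (c - 1)*(c^2 + 5*c + 6) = (c - 1)*(c + 3)*(c + 2)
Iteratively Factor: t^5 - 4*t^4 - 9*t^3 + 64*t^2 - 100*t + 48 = (t - 2)*(t^4 - 2*t^3 - 13*t^2 + 38*t - 24) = (t - 2)^2*(t^3 - 13*t + 12) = (t - 2)^2*(t - 1)*(t^2 + t - 12) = (t - 3)*(t - 2)^2*(t - 1)*(t + 4)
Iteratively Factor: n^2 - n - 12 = (n + 3)*(n - 4)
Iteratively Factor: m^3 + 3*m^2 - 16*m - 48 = (m + 4)*(m^2 - m - 12) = (m - 4)*(m + 4)*(m + 3)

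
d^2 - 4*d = d*(d - 4)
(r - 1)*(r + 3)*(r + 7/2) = r^3 + 11*r^2/2 + 4*r - 21/2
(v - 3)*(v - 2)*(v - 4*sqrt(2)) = v^3 - 4*sqrt(2)*v^2 - 5*v^2 + 6*v + 20*sqrt(2)*v - 24*sqrt(2)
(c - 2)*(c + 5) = c^2 + 3*c - 10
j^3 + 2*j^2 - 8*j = j*(j - 2)*(j + 4)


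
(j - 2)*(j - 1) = j^2 - 3*j + 2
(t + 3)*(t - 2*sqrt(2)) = t^2 - 2*sqrt(2)*t + 3*t - 6*sqrt(2)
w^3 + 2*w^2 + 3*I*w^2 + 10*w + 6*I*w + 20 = (w + 2)*(w - 2*I)*(w + 5*I)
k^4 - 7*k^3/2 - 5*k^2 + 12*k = k*(k - 4)*(k - 3/2)*(k + 2)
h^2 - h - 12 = (h - 4)*(h + 3)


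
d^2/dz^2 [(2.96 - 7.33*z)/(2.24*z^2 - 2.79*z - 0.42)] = ((4.48*z - 2.79)*(7.33*z - 2.96)*(8.96*z - 5.58) + (98.5152*z - 54.1622)*(-2.24*z^2 + 2.79*z + 0.42))/(-2.24*z^2 + 2.79*z + 0.42)^3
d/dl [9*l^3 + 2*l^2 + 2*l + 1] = 27*l^2 + 4*l + 2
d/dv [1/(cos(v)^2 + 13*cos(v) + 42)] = (2*cos(v) + 13)*sin(v)/(cos(v)^2 + 13*cos(v) + 42)^2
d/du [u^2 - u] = 2*u - 1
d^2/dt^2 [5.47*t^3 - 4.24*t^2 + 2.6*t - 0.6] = 32.82*t - 8.48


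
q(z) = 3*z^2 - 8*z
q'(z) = 6*z - 8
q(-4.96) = 113.48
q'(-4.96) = -37.76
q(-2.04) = 28.80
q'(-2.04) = -20.24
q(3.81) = 13.07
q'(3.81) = 14.86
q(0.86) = -4.66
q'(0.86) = -2.84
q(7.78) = 119.35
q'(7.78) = 38.68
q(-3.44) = 63.02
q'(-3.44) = -28.64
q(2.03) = -3.88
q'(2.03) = 4.18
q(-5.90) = 151.63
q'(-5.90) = -43.40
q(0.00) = 0.00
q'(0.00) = -8.00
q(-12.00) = 528.00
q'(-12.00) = -80.00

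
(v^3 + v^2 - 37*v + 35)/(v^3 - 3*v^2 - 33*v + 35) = (v^2 + 2*v - 35)/(v^2 - 2*v - 35)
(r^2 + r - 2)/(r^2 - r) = (r + 2)/r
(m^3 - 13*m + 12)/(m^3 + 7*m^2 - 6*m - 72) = (m - 1)/(m + 6)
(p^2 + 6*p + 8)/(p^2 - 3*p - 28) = (p + 2)/(p - 7)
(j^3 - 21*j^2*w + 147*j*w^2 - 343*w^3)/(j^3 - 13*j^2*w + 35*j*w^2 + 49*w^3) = (j - 7*w)/(j + w)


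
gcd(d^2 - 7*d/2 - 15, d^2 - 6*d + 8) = 1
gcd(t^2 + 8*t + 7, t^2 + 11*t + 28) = t + 7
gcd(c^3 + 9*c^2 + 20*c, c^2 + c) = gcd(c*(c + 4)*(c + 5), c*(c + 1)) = c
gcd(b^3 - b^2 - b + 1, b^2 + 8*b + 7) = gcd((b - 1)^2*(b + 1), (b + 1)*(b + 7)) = b + 1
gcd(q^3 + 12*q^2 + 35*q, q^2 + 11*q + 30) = q + 5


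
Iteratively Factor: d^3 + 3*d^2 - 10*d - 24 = (d + 4)*(d^2 - d - 6) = (d + 2)*(d + 4)*(d - 3)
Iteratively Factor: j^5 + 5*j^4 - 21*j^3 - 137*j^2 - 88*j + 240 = (j - 1)*(j^4 + 6*j^3 - 15*j^2 - 152*j - 240) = (j - 1)*(j + 4)*(j^3 + 2*j^2 - 23*j - 60) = (j - 1)*(j + 3)*(j + 4)*(j^2 - j - 20) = (j - 1)*(j + 3)*(j + 4)^2*(j - 5)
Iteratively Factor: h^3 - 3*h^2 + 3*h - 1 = (h - 1)*(h^2 - 2*h + 1) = (h - 1)^2*(h - 1)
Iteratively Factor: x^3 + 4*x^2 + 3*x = (x + 1)*(x^2 + 3*x) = x*(x + 1)*(x + 3)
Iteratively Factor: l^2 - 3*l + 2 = (l - 2)*(l - 1)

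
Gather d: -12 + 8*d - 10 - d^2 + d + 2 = -d^2 + 9*d - 20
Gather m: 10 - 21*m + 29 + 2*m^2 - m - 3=2*m^2 - 22*m + 36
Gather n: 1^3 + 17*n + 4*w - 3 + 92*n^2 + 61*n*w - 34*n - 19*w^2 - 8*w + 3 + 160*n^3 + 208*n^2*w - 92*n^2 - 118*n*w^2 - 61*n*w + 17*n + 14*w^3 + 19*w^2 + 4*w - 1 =160*n^3 + 208*n^2*w - 118*n*w^2 + 14*w^3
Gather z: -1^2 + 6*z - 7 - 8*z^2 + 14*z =-8*z^2 + 20*z - 8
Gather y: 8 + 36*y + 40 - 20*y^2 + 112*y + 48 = -20*y^2 + 148*y + 96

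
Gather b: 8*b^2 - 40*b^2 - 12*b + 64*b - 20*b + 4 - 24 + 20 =-32*b^2 + 32*b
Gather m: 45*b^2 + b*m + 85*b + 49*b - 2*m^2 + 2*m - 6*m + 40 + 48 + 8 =45*b^2 + 134*b - 2*m^2 + m*(b - 4) + 96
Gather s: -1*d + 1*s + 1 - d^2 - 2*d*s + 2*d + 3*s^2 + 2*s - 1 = -d^2 + d + 3*s^2 + s*(3 - 2*d)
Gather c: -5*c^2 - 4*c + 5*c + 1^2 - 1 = -5*c^2 + c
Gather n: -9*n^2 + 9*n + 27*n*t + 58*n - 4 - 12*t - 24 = -9*n^2 + n*(27*t + 67) - 12*t - 28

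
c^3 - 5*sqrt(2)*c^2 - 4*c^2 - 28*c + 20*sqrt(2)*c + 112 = (c - 4)*(c - 7*sqrt(2))*(c + 2*sqrt(2))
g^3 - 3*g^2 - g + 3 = (g - 3)*(g - 1)*(g + 1)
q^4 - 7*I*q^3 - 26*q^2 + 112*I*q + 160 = (q - 4)*(q + 4)*(q - 5*I)*(q - 2*I)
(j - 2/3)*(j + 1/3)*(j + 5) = j^3 + 14*j^2/3 - 17*j/9 - 10/9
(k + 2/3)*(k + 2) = k^2 + 8*k/3 + 4/3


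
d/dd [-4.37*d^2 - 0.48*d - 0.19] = -8.74*d - 0.48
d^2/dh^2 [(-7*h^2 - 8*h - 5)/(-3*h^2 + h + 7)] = 2*(93*h^3 + 576*h^2 + 459*h + 397)/(27*h^6 - 27*h^5 - 180*h^4 + 125*h^3 + 420*h^2 - 147*h - 343)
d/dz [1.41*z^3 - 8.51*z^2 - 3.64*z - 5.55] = 4.23*z^2 - 17.02*z - 3.64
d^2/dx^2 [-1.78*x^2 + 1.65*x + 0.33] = -3.56000000000000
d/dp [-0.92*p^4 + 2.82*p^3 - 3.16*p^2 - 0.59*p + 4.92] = -3.68*p^3 + 8.46*p^2 - 6.32*p - 0.59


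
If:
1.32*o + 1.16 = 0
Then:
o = -0.88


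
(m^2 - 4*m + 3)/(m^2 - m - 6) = (m - 1)/(m + 2)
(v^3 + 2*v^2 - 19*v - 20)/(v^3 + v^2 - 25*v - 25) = (v - 4)/(v - 5)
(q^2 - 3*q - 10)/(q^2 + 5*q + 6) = (q - 5)/(q + 3)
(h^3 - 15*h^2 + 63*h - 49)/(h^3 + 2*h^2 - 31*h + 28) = (h^2 - 14*h + 49)/(h^2 + 3*h - 28)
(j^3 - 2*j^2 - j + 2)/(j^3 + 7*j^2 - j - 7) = (j - 2)/(j + 7)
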